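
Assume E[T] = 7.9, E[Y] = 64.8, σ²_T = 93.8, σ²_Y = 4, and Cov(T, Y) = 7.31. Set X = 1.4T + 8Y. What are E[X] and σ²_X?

E[X] = 1.4·E[T] + 8·E[Y] = 1.4·7.9 + 8·64.8 = 529.46.
σ²_X = a²·σ²_T + b²·σ²_Y + 2ab·Cov(T, Y) with a = 1.4, b = 8.
= 1.4²·93.8 + 8²·4 + 2·1.4·8·7.31
= 183.848 + 256 + 163.744 = 603.592.

E[X] = 529.46, σ²_X = 603.592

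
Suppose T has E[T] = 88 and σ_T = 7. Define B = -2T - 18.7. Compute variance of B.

variance of B = 196

B = -2T - 18.7 is linear with a = -2, b = -18.7.
variance of T = 7² = 49.
variance of B = a²·variance of T = (-2)²·49 = 196 (the additive constant -18.7 does not affect variance).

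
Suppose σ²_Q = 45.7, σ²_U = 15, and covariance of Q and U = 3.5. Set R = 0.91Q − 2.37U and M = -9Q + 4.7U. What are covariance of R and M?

By bilinearity, covariance of R and M = ac·σ²_Q + bd·σ²_U + (ad+bc)·covariance of Q and U, with a=0.91, b=-2.37, c=-9, d=4.7.
ac·σ²_Q = 0.91·(-9)·45.7 = -374.283
bd·σ²_U = (-2.37)·4.7·15 = -167.085
(ad+bc)·covariance of Q and U = (25.607)·3.5 = 89.6245
covariance of R and M = -374.283 + (-167.085) + 89.6245 = -451.7435.

covariance of R and M = -451.7435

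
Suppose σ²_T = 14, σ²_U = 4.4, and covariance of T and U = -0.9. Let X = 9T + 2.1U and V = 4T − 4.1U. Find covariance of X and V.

By bilinearity, covariance of X and V = ac·σ²_T + bd·σ²_U + (ad+bc)·covariance of T and U, with a=9, b=2.1, c=4, d=-4.1.
ac·σ²_T = 9·4·14 = 504
bd·σ²_U = 2.1·(-4.1)·4.4 = -37.884
(ad+bc)·covariance of T and U = (-28.5)·(-0.9) = 25.65
covariance of X and V = 504 + (-37.884) + 25.65 = 491.766.

covariance of X and V = 491.766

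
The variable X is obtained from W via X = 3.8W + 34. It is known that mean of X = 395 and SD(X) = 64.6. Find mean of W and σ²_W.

mean of W = 95, σ²_W = 289

From X = 3.8W + 34: mean of X = a·mean of W + b, so mean of W = (mean of X − b)/a = (395 − 34)/3.8 = 95.
σ²_X = 64.6² = 4173.16.
σ²_X = a²·σ²_W, so σ²_W = 4173.16/3.8² = 289.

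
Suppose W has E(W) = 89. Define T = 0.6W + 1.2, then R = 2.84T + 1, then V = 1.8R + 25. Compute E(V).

E(T) = 0.6·89 + 1.2 = 54.6.
E(R) = 2.84·54.6 + 1 = 156.064.
E(V) = 1.8·156.064 + 25 = 305.9152.

E(V) = 305.9152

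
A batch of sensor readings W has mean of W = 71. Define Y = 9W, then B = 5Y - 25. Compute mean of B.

mean of B = 3170

mean of Y = 9·71 = 639.
mean of B = 5·639 + (-25) = 3170.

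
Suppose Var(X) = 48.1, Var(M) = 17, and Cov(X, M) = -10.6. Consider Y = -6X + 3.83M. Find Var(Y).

Var(Y) = a²·Var(X) + b²·Var(M) + 2ab·Cov(X, M) with a = -6, b = 3.83.
= (-6)²·48.1 + 3.83²·17 + 2·(-6)·3.83·(-10.6)
= 1731.6 + 249.3713 + 487.176 = 2468.1473.

Var(Y) = 2468.1473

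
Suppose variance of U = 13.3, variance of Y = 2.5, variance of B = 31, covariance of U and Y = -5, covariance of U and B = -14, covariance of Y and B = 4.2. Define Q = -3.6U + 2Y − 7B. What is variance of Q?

variance of Q = a²·variance of U + b²·variance of Y + c²·variance of B + 2ab·covariance of U and Y + 2ac·covariance of U and B + 2bc·covariance of Y and B, with a = -3.6, b = 2, c = -7.
= 172.368 + 10 + 1519 + 72 + (-705.6) + (-117.6)
= 950.168.

variance of Q = 950.168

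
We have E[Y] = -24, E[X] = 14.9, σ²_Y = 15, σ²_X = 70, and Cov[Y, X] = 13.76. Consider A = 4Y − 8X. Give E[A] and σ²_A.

E[A] = 4·E[Y] + (-8)·E[X] = 4·(-24) + (-8)·14.9 = -215.2.
σ²_A = a²·σ²_Y + b²·σ²_X + 2ab·Cov[Y, X] with a = 4, b = -8.
= 4²·15 + (-8)²·70 + 2·4·(-8)·13.76
= 240 + 4480 + (-880.64) = 3839.36.

E[A] = -215.2, σ²_A = 3839.36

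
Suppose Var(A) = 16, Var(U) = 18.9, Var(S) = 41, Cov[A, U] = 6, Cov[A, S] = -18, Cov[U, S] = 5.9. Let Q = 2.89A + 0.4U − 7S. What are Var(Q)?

Var(Q) = 2854.7696

Var(Q) = a²·Var(A) + b²·Var(U) + c²·Var(S) + 2ab·Cov[A, U] + 2ac·Cov[A, S] + 2bc·Cov[U, S], with a = 2.89, b = 0.4, c = -7.
= 133.6336 + 3.024 + 2009 + 13.872 + 728.28 + (-33.04)
= 2854.7696.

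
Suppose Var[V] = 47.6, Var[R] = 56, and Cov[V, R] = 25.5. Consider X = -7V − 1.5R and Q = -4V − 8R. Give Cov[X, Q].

By bilinearity, Cov[X, Q] = ac·Var[V] + bd·Var[R] + (ad+bc)·Cov[V, R], with a=-7, b=-1.5, c=-4, d=-8.
ac·Var[V] = (-7)·(-4)·47.6 = 1332.8
bd·Var[R] = (-1.5)·(-8)·56 = 672
(ad+bc)·Cov[V, R] = (62)·25.5 = 1581
Cov[X, Q] = 1332.8 + 672 + 1581 = 3585.8.

Cov[X, Q] = 3585.8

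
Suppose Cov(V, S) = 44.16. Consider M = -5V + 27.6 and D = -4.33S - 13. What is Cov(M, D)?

Cov(M, D) = 956.064

Cov(M, D) = a·c·Cov(V, S) = (-5)·(-4.33)·44.16 = 956.064. Additive constants drop out.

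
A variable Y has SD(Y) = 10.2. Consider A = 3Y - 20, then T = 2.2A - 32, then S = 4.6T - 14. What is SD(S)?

SD(S) = 309.672

SD(A) = |3|·10.2 = 30.6.
SD(T) = |2.2|·30.6 = 67.32.
SD(S) = |4.6|·67.32 = 309.672.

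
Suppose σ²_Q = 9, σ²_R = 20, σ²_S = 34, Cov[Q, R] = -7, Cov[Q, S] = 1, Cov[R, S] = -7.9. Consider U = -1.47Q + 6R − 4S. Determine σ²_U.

σ²_U = 1797.8881

σ²_U = a²·σ²_Q + b²·σ²_R + c²·σ²_S + 2ab·Cov[Q, R] + 2ac·Cov[Q, S] + 2bc·Cov[R, S], with a = -1.47, b = 6, c = -4.
= 19.4481 + 720 + 544 + 123.48 + 11.76 + 379.2
= 1797.8881.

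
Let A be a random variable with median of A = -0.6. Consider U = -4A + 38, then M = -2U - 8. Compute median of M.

median of U = (-4)·(-0.6) + 38 = 40.4.
median of M = (-2)·40.4 + (-8) = -88.8.

median of M = -88.8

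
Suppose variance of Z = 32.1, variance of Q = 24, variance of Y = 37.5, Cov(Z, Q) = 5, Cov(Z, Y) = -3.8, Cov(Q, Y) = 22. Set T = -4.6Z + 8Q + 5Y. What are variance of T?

variance of T = 4719.536

variance of T = a²·variance of Z + b²·variance of Q + c²·variance of Y + 2ab·Cov(Z, Q) + 2ac·Cov(Z, Y) + 2bc·Cov(Q, Y), with a = -4.6, b = 8, c = 5.
= 679.236 + 1536 + 937.5 + (-368) + 174.8 + 1760
= 4719.536.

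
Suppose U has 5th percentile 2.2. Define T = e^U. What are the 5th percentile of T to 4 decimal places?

e^U is increasing, so P_{5}(T) = g(P_{5}(U)) ≈ 9.025.

5th percentile of T = 9.025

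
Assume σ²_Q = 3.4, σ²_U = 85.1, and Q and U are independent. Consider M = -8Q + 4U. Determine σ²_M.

σ²_M = a²·σ²_Q + b²·σ²_U + 2ab·Cov(Q, U) with a = -8, b = 4.
Independence gives Cov(Q, U) = 0.
= (-8)²·3.4 + 4²·85.1 + 2·(-8)·4·0
= 217.6 + 1361.6 + 0 = 1579.2.

σ²_M = 1579.2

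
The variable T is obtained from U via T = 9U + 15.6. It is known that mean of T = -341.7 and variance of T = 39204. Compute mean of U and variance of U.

mean of U = -39.7, variance of U = 484

From T = 9U + 15.6: mean of T = a·mean of U + b, so mean of U = (mean of T − b)/a = (-341.7 − 15.6)/9 = -39.7.
variance of T = a²·variance of U, so variance of U = 39204/9² = 484.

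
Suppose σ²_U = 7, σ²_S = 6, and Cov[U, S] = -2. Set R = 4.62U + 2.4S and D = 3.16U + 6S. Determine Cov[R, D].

By bilinearity, Cov[R, D] = ac·σ²_U + bd·σ²_S + (ad+bc)·Cov[U, S], with a=4.62, b=2.4, c=3.16, d=6.
ac·σ²_U = 4.62·3.16·7 = 102.1944
bd·σ²_S = 2.4·6·6 = 86.4
(ad+bc)·Cov[U, S] = (35.304)·(-2) = -70.608
Cov[R, D] = 102.1944 + 86.4 + (-70.608) = 117.9864.

Cov[R, D] = 117.9864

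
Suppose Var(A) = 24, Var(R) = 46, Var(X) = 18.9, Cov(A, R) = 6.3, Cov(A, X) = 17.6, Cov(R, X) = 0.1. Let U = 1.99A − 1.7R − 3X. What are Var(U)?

Var(U) = a²·Var(A) + b²·Var(R) + c²·Var(X) + 2ab·Cov(A, R) + 2ac·Cov(A, X) + 2bc·Cov(R, X), with a = 1.99, b = -1.7, c = -3.
= 95.0424 + 132.94 + 170.1 + (-42.6258) + (-210.144) + 1.02
= 146.3326.

Var(U) = 146.3326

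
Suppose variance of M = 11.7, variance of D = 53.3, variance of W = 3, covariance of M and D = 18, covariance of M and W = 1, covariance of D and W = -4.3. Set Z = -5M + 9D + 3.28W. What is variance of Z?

variance of Z = 2735.4032

variance of Z = a²·variance of M + b²·variance of D + c²·variance of W + 2ab·covariance of M and D + 2ac·covariance of M and W + 2bc·covariance of D and W, with a = -5, b = 9, c = 3.28.
= 292.5 + 4317.3 + 32.2752 + (-1620) + (-32.8) + (-253.872)
= 2735.4032.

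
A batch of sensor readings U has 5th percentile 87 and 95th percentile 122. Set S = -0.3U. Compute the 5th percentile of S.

Since a = -0.3 < 0 the transformation is decreasing, reversing order: the 5th percentile of S corresponds to the 95th percentile of U.
So P_{5}(S) = a·P_{95}(U) + b = (-0.3)·122 = -36.6.

5th percentile of S = -36.6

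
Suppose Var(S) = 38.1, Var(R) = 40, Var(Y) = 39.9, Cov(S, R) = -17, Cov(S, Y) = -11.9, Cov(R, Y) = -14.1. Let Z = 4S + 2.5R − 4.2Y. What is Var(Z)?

Var(Z) = 1919.376

Var(Z) = a²·Var(S) + b²·Var(R) + c²·Var(Y) + 2ab·Cov(S, R) + 2ac·Cov(S, Y) + 2bc·Cov(R, Y), with a = 4, b = 2.5, c = -4.2.
= 609.6 + 250 + 703.836 + (-340) + 399.84 + 296.1
= 1919.376.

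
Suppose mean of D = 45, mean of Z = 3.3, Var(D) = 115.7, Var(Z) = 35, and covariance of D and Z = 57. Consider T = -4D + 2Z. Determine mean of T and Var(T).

mean of T = (-4)·mean of D + 2·mean of Z = (-4)·45 + 2·3.3 = -173.4.
Var(T) = a²·Var(D) + b²·Var(Z) + 2ab·covariance of D and Z with a = -4, b = 2.
= (-4)²·115.7 + 2²·35 + 2·(-4)·2·57
= 1851.2 + 140 + (-912) = 1079.2.

mean of T = -173.4, Var(T) = 1079.2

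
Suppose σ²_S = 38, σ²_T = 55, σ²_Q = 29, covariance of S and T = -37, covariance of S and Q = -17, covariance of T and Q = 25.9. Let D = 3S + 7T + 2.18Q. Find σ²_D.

σ²_D = 2188.9276

σ²_D = a²·σ²_S + b²·σ²_T + c²·σ²_Q + 2ab·covariance of S and T + 2ac·covariance of S and Q + 2bc·covariance of T and Q, with a = 3, b = 7, c = 2.18.
= 342 + 2695 + 137.8196 + (-1554) + (-222.36) + 790.468
= 2188.9276.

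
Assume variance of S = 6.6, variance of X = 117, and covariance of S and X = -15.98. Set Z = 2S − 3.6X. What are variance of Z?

variance of Z = a²·variance of S + b²·variance of X + 2ab·covariance of S and X with a = 2, b = -3.6.
= 2²·6.6 + (-3.6)²·117 + 2·2·(-3.6)·(-15.98)
= 26.4 + 1516.32 + 230.112 = 1772.832.

variance of Z = 1772.832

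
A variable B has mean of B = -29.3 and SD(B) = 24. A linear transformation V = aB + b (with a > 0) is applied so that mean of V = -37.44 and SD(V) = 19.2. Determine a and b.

SD(V) = a·SD(B) (a > 0), so a = 19.2/24 = 0.8.
mean of V = a·mean of B + b, so b = -37.44 − 0.8·(-29.3) = -14.

a = 0.8, b = -14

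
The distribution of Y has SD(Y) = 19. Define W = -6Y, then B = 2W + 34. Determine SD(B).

SD(W) = |-6|·19 = 114.
SD(B) = |2|·114 = 228.

SD(B) = 228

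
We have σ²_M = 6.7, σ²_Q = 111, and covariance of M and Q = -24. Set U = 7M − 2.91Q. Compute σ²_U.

σ²_U = 2246.0191

σ²_U = a²·σ²_M + b²·σ²_Q + 2ab·covariance of M and Q with a = 7, b = -2.91.
= 7²·6.7 + (-2.91)²·111 + 2·7·(-2.91)·(-24)
= 328.3 + 939.9591 + 977.76 = 2246.0191.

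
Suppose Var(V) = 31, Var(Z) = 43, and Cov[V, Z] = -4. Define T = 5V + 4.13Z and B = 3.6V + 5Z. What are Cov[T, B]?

Cov[T, B] = 1286.478

By bilinearity, Cov[T, B] = ac·Var(V) + bd·Var(Z) + (ad+bc)·Cov[V, Z], with a=5, b=4.13, c=3.6, d=5.
ac·Var(V) = 5·3.6·31 = 558
bd·Var(Z) = 4.13·5·43 = 887.95
(ad+bc)·Cov[V, Z] = (39.868)·(-4) = -159.472
Cov[T, B] = 558 + 887.95 + (-159.472) = 1286.478.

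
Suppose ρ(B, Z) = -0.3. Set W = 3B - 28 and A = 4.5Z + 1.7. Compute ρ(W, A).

Linear rescalings preserve correlation up to sign; here the slopes 3 and 4.5 have the same sign, so ρ(W, A) = ρ(B, Z) = -0.3.

ρ(W, A) = -0.3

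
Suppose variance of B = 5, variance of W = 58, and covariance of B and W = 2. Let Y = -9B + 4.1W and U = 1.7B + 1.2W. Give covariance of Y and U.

covariance of Y and U = 201.2

By bilinearity, covariance of Y and U = ac·variance of B + bd·variance of W + (ad+bc)·covariance of B and W, with a=-9, b=4.1, c=1.7, d=1.2.
ac·variance of B = (-9)·1.7·5 = -76.5
bd·variance of W = 4.1·1.2·58 = 285.36
(ad+bc)·covariance of B and W = (-3.83)·2 = -7.66
covariance of Y and U = -76.5 + 285.36 + (-7.66) = 201.2.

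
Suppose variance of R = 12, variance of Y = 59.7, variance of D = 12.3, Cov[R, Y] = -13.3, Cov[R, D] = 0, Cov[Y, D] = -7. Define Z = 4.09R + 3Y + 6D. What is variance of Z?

variance of Z = 602.4552

variance of Z = a²·variance of R + b²·variance of Y + c²·variance of D + 2ab·Cov[R, Y] + 2ac·Cov[R, D] + 2bc·Cov[Y, D], with a = 4.09, b = 3, c = 6.
= 200.7372 + 537.3 + 442.8 + (-326.382) + 0 + (-252)
= 602.4552.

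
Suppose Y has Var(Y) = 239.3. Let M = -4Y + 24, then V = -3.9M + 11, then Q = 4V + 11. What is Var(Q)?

Var(Q) = 931776.768

Var(M) = (-4)²·239.3 = 3828.8.
Var(V) = (-3.9)²·3828.8 = 58236.048.
Var(Q) = 4²·58236.048 = 931776.768.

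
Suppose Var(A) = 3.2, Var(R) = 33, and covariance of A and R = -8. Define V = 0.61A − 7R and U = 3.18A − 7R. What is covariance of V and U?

By bilinearity, covariance of V and U = ac·Var(A) + bd·Var(R) + (ad+bc)·covariance of A and R, with a=0.61, b=-7, c=3.18, d=-7.
ac·Var(A) = 0.61·3.18·3.2 = 6.20736
bd·Var(R) = (-7)·(-7)·33 = 1617
(ad+bc)·covariance of A and R = (-26.53)·(-8) = 212.24
covariance of V and U = 6.20736 + 1617 + 212.24 = 1835.44736.

covariance of V and U = 1835.44736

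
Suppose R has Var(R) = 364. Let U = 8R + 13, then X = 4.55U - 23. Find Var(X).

Var(X) = 482285.44

Var(U) = 8²·364 = 23296.
Var(X) = 4.55²·23296 = 482285.44.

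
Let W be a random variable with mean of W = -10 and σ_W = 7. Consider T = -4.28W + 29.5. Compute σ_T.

σ_T = 29.96

T = -4.28W + 29.5 is linear with a = -4.28, b = 29.5.
σ_T = |a|·σ_W = |-4.28|·7 = 29.96.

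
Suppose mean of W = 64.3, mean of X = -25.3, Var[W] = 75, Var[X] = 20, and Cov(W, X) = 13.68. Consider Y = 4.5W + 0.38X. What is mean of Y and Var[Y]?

mean of Y = 279.736, Var[Y] = 1568.4236

mean of Y = 4.5·mean of W + 0.38·mean of X = 4.5·64.3 + 0.38·(-25.3) = 279.736.
Var[Y] = a²·Var[W] + b²·Var[X] + 2ab·Cov(W, X) with a = 4.5, b = 0.38.
= 4.5²·75 + 0.38²·20 + 2·4.5·0.38·13.68
= 1518.75 + 2.888 + 46.7856 = 1568.4236.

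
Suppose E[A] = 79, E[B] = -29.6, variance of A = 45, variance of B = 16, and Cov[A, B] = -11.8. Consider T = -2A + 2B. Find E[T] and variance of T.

E[T] = -217.2, variance of T = 338.4

E[T] = (-2)·E[A] + 2·E[B] = (-2)·79 + 2·(-29.6) = -217.2.
variance of T = a²·variance of A + b²·variance of B + 2ab·Cov[A, B] with a = -2, b = 2.
= (-2)²·45 + 2²·16 + 2·(-2)·2·(-11.8)
= 180 + 64 + 94.4 = 338.4.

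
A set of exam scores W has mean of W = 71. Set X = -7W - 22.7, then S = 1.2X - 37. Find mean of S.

mean of S = -660.64

mean of X = (-7)·71 + (-22.7) = -519.7.
mean of S = 1.2·(-519.7) + (-37) = -660.64.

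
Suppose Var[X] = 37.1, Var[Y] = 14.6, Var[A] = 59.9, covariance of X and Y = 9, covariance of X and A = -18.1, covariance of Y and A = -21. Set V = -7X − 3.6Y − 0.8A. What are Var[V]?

Var[V] = 2175.372

Var[V] = a²·Var[X] + b²·Var[Y] + c²·Var[A] + 2ab·covariance of X and Y + 2ac·covariance of X and A + 2bc·covariance of Y and A, with a = -7, b = -3.6, c = -0.8.
= 1817.9 + 189.216 + 38.336 + 453.6 + (-202.72) + (-120.96)
= 2175.372.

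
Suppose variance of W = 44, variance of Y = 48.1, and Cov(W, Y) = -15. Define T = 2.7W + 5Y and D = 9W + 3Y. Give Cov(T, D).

By bilinearity, Cov(T, D) = ac·variance of W + bd·variance of Y + (ad+bc)·Cov(W, Y), with a=2.7, b=5, c=9, d=3.
ac·variance of W = 2.7·9·44 = 1069.2
bd·variance of Y = 5·3·48.1 = 721.5
(ad+bc)·Cov(W, Y) = (53.1)·(-15) = -796.5
Cov(T, D) = 1069.2 + 721.5 + (-796.5) = 994.2.

Cov(T, D) = 994.2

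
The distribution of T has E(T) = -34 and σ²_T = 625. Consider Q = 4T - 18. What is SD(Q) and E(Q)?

Q = 4T - 18 is linear with a = 4, b = -18.
SD(T) = √625 = 25.
SD(Q) = |a|·SD(T) = |4|·25 = 100.
E(Q) = a·E(T) + b = 4·(-34) + (-18) = -154.

SD(Q) = 100, E(Q) = -154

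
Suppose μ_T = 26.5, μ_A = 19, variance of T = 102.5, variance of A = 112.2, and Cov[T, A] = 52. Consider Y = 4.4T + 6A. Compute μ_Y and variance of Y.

μ_Y = 230.6, variance of Y = 8769.2

μ_Y = 4.4·μ_T + 6·μ_A = 4.4·26.5 + 6·19 = 230.6.
variance of Y = a²·variance of T + b²·variance of A + 2ab·Cov[T, A] with a = 4.4, b = 6.
= 4.4²·102.5 + 6²·112.2 + 2·4.4·6·52
= 1984.4 + 4039.2 + 2745.6 = 8769.2.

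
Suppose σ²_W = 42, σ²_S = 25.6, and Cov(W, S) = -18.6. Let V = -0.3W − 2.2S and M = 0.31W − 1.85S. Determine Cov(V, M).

By bilinearity, Cov(V, M) = ac·σ²_W + bd·σ²_S + (ad+bc)·Cov(W, S), with a=-0.3, b=-2.2, c=0.31, d=-1.85.
ac·σ²_W = (-0.3)·0.31·42 = -3.906
bd·σ²_S = (-2.2)·(-1.85)·25.6 = 104.192
(ad+bc)·Cov(W, S) = (-0.127)·(-18.6) = 2.3622
Cov(V, M) = -3.906 + 104.192 + 2.3622 = 102.6482.

Cov(V, M) = 102.6482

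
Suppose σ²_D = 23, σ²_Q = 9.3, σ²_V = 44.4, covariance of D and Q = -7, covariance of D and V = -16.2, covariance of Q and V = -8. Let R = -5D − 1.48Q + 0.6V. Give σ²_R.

σ²_R = 619.16272

σ²_R = a²·σ²_D + b²·σ²_Q + c²·σ²_V + 2ab·covariance of D and Q + 2ac·covariance of D and V + 2bc·covariance of Q and V, with a = -5, b = -1.48, c = 0.6.
= 575 + 20.37072 + 15.984 + (-103.6) + 97.2 + 14.208
= 619.16272.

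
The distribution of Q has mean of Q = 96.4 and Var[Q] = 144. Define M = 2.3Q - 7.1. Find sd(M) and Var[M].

M = 2.3Q - 7.1 is linear with a = 2.3, b = -7.1.
sd(Q) = √144 = 12.
sd(M) = |a|·sd(Q) = |2.3|·12 = 27.6.
Var[M] = a²·Var[Q] = 2.3²·144 = 761.76 (the additive constant -7.1 does not affect variance).

sd(M) = 27.6, Var[M] = 761.76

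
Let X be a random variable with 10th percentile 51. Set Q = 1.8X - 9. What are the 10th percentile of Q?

Since a = 1.8 > 0 the transformation is increasing, so the 10th percentile of Q = a·(P_{10} of X) + b = 1.8·51 + (-9) = 82.8.

10th percentile of Q = 82.8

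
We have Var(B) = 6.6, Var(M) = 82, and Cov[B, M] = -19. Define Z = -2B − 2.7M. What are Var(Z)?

Var(Z) = a²·Var(B) + b²·Var(M) + 2ab·Cov[B, M] with a = -2, b = -2.7.
= (-2)²·6.6 + (-2.7)²·82 + 2·(-2)·(-2.7)·(-19)
= 26.4 + 597.78 + (-205.2) = 418.98.

Var(Z) = 418.98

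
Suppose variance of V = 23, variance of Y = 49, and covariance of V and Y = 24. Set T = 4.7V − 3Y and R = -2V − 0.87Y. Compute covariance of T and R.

covariance of T and R = -42.446

By bilinearity, covariance of T and R = ac·variance of V + bd·variance of Y + (ad+bc)·covariance of V and Y, with a=4.7, b=-3, c=-2, d=-0.87.
ac·variance of V = 4.7·(-2)·23 = -216.2
bd·variance of Y = (-3)·(-0.87)·49 = 127.89
(ad+bc)·covariance of V and Y = (1.911)·24 = 45.864
covariance of T and R = -216.2 + 127.89 + 45.864 = -42.446.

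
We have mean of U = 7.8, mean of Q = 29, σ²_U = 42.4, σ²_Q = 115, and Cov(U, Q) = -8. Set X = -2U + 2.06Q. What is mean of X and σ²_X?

mean of X = 44.14, σ²_X = 723.534

mean of X = (-2)·mean of U + 2.06·mean of Q = (-2)·7.8 + 2.06·29 = 44.14.
σ²_X = a²·σ²_U + b²·σ²_Q + 2ab·Cov(U, Q) with a = -2, b = 2.06.
= (-2)²·42.4 + 2.06²·115 + 2·(-2)·2.06·(-8)
= 169.6 + 488.014 + 65.92 = 723.534.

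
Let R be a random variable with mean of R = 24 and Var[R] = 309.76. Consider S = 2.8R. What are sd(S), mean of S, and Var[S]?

sd(S) = 49.28, mean of S = 67.2, Var[S] = 2428.5184

S = 2.8R is linear with a = 2.8, b = 0.
sd(R) = √309.76 = 17.6.
sd(S) = |a|·sd(R) = |2.8|·17.6 = 49.28.
mean of S = a·mean of R + b = 2.8·24 = 67.2.
Var[S] = a²·Var[R] = 2.8²·309.76 = 2428.5184.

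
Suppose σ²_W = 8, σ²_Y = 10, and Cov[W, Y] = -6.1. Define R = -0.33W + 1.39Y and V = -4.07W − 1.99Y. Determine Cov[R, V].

Cov[R, V] = 13.58746

By bilinearity, Cov[R, V] = ac·σ²_W + bd·σ²_Y + (ad+bc)·Cov[W, Y], with a=-0.33, b=1.39, c=-4.07, d=-1.99.
ac·σ²_W = (-0.33)·(-4.07)·8 = 10.7448
bd·σ²_Y = 1.39·(-1.99)·10 = -27.661
(ad+bc)·Cov[W, Y] = (-5.0006)·(-6.1) = 30.50366
Cov[R, V] = 10.7448 + (-27.661) + 30.50366 = 13.58746.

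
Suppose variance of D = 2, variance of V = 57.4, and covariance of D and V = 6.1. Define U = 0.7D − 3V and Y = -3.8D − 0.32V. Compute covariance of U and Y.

By bilinearity, covariance of U and Y = ac·variance of D + bd·variance of V + (ad+bc)·covariance of D and V, with a=0.7, b=-3, c=-3.8, d=-0.32.
ac·variance of D = 0.7·(-3.8)·2 = -5.32
bd·variance of V = (-3)·(-0.32)·57.4 = 55.104
(ad+bc)·covariance of D and V = (11.176)·6.1 = 68.1736
covariance of U and Y = -5.32 + 55.104 + 68.1736 = 117.9576.

covariance of U and Y = 117.9576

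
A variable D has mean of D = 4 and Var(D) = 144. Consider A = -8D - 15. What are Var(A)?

Var(A) = 9216

A = -8D - 15 is linear with a = -8, b = -15.
Var(A) = a²·Var(D) = (-8)²·144 = 9216 (the additive constant -15 does not affect variance).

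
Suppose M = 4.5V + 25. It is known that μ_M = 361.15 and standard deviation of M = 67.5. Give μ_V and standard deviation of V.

From M = 4.5V + 25: μ_M = a·μ_V + b, so μ_V = (μ_M − b)/a = (361.15 − 25)/4.5 = 74.7.
standard deviation of M = |a|·standard deviation of V, so standard deviation of V = 67.5/|4.5| = 15.

μ_V = 74.7, standard deviation of V = 15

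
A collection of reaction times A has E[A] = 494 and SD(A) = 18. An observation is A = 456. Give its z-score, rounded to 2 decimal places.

z = -2.11

z = (A − E[A]) / SD(A) = (456 − 494) / 18 ≈ -2.11.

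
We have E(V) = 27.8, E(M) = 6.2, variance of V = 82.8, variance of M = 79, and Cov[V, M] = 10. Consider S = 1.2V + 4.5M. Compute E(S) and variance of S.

E(S) = 1.2·E(V) + 4.5·E(M) = 1.2·27.8 + 4.5·6.2 = 61.26.
variance of S = a²·variance of V + b²·variance of M + 2ab·Cov[V, M] with a = 1.2, b = 4.5.
= 1.2²·82.8 + 4.5²·79 + 2·1.2·4.5·10
= 119.232 + 1599.75 + 108 = 1826.982.

E(S) = 61.26, variance of S = 1826.982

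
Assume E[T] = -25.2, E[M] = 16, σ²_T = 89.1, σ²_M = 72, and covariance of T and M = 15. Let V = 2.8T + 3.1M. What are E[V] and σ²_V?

E[V] = -20.96, σ²_V = 1650.864

E[V] = 2.8·E[T] + 3.1·E[M] = 2.8·(-25.2) + 3.1·16 = -20.96.
σ²_V = a²·σ²_T + b²·σ²_M + 2ab·covariance of T and M with a = 2.8, b = 3.1.
= 2.8²·89.1 + 3.1²·72 + 2·2.8·3.1·15
= 698.544 + 691.92 + 260.4 = 1650.864.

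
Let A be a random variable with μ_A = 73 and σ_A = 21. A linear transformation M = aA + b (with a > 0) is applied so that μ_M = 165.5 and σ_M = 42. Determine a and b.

σ_M = a·σ_A (a > 0), so a = 42/21 = 2.
μ_M = a·μ_A + b, so b = 165.5 − 2·73 = 19.5.

a = 2, b = 19.5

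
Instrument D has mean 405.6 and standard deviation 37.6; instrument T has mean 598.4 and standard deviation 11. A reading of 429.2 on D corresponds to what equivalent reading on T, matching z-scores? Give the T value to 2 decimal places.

z = (429.2 − 405.6)/37.6 ≈ 0.6277.
T = 598.4 + z·11 = 598.4 + (429.2 − 405.6)·11/37.6 ≈ 605.30.

T = 605.30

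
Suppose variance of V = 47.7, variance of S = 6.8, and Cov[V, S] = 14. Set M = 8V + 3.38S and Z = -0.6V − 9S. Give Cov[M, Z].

By bilinearity, Cov[M, Z] = ac·variance of V + bd·variance of S + (ad+bc)·Cov[V, S], with a=8, b=3.38, c=-0.6, d=-9.
ac·variance of V = 8·(-0.6)·47.7 = -228.96
bd·variance of S = 3.38·(-9)·6.8 = -206.856
(ad+bc)·Cov[V, S] = (-74.028)·14 = -1036.392
Cov[M, Z] = -228.96 + (-206.856) + (-1036.392) = -1472.208.

Cov[M, Z] = -1472.208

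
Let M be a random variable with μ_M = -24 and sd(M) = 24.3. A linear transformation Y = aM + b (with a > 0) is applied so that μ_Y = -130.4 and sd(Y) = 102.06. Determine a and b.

a = 4.2, b = -29.6

sd(Y) = a·sd(M) (a > 0), so a = 102.06/24.3 = 4.2.
μ_Y = a·μ_M + b, so b = -130.4 − 4.2·(-24) = -29.6.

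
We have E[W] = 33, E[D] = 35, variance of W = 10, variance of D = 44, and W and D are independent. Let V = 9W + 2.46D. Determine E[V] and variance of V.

E[V] = 383.1, variance of V = 1076.2704

E[V] = 9·E[W] + 2.46·E[D] = 9·33 + 2.46·35 = 383.1.
variance of V = a²·variance of W + b²·variance of D + 2ab·Cov(W, D) with a = 9, b = 2.46.
Independence gives Cov(W, D) = 0.
= 9²·10 + 2.46²·44 + 2·9·2.46·0
= 810 + 266.2704 + 0 = 1076.2704.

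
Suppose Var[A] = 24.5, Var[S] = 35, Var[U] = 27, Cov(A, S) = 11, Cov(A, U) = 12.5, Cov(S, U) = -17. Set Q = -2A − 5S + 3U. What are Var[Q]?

Var[Q] = 1796

Var[Q] = a²·Var[A] + b²·Var[S] + c²·Var[U] + 2ab·Cov(A, S) + 2ac·Cov(A, U) + 2bc·Cov(S, U), with a = -2, b = -5, c = 3.
= 98 + 875 + 243 + 220 + (-150) + 510
= 1796.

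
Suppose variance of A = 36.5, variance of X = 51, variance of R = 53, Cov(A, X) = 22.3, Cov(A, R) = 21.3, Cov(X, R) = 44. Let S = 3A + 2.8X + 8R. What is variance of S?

variance of S = a²·variance of A + b²·variance of X + c²·variance of R + 2ab·Cov(A, X) + 2ac·Cov(A, R) + 2bc·Cov(X, R), with a = 3, b = 2.8, c = 8.
= 328.5 + 399.84 + 3392 + 374.64 + 1022.4 + 1971.2
= 7488.58.

variance of S = 7488.58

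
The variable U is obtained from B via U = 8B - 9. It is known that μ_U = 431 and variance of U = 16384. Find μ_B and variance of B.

μ_B = 55, variance of B = 256

From U = 8B - 9: μ_U = a·μ_B + b, so μ_B = (μ_U − b)/a = (431 − (-9))/8 = 55.
variance of U = a²·variance of B, so variance of B = 16384/8² = 256.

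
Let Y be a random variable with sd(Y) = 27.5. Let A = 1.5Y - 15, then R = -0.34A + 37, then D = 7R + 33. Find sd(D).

sd(D) = 98.175

sd(A) = |1.5|·27.5 = 41.25.
sd(R) = |-0.34|·41.25 = 14.025.
sd(D) = |7|·14.025 = 98.175.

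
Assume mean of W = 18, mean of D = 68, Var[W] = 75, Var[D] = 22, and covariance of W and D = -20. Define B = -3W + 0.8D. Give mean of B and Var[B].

mean of B = (-3)·mean of W + 0.8·mean of D = (-3)·18 + 0.8·68 = 0.4.
Var[B] = a²·Var[W] + b²·Var[D] + 2ab·covariance of W and D with a = -3, b = 0.8.
= (-3)²·75 + 0.8²·22 + 2·(-3)·0.8·(-20)
= 675 + 14.08 + 96 = 785.08.

mean of B = 0.4, Var[B] = 785.08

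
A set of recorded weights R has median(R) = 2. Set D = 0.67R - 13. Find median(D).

A linear map preserves order up to sign, so median(D) = a·median(R) + b = 0.67·2 + (-13) = -11.66.

median(D) = -11.66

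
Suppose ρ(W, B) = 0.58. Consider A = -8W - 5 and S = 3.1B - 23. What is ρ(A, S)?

Linear rescalings preserve |correlation|; the slopes -8 and 3.1 have opposite signs, so the correlation flips sign: ρ(A, S) = −ρ(W, B) = -0.58.

ρ(A, S) = -0.58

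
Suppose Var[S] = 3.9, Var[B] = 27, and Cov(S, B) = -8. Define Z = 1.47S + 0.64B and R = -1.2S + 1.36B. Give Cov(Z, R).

By bilinearity, Cov(Z, R) = ac·Var[S] + bd·Var[B] + (ad+bc)·Cov(S, B), with a=1.47, b=0.64, c=-1.2, d=1.36.
ac·Var[S] = 1.47·(-1.2)·3.9 = -6.8796
bd·Var[B] = 0.64·1.36·27 = 23.5008
(ad+bc)·Cov(S, B) = (1.2312)·(-8) = -9.8496
Cov(Z, R) = -6.8796 + 23.5008 + (-9.8496) = 6.7716.

Cov(Z, R) = 6.7716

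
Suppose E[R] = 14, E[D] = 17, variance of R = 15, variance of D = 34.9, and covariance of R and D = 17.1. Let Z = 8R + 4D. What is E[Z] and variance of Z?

E[Z] = 8·E[R] + 4·E[D] = 8·14 + 4·17 = 180.
variance of Z = a²·variance of R + b²·variance of D + 2ab·covariance of R and D with a = 8, b = 4.
= 8²·15 + 4²·34.9 + 2·8·4·17.1
= 960 + 558.4 + 1094.4 = 2612.8.

E[Z] = 180, variance of Z = 2612.8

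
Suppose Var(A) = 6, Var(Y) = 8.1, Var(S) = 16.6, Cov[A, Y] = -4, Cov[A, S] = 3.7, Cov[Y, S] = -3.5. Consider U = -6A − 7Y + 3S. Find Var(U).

Var(U) = 440.1

Var(U) = a²·Var(A) + b²·Var(Y) + c²·Var(S) + 2ab·Cov[A, Y] + 2ac·Cov[A, S] + 2bc·Cov[Y, S], with a = -6, b = -7, c = 3.
= 216 + 396.9 + 149.4 + (-336) + (-133.2) + 147
= 440.1.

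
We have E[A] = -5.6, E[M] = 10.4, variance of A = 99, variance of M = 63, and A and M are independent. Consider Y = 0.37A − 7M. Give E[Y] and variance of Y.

E[Y] = -74.872, variance of Y = 3100.5531

E[Y] = 0.37·E[A] + (-7)·E[M] = 0.37·(-5.6) + (-7)·10.4 = -74.872.
variance of Y = a²·variance of A + b²·variance of M + 2ab·covariance of A and M with a = 0.37, b = -7.
Independence gives covariance of A and M = 0.
= 0.37²·99 + (-7)²·63 + 2·0.37·(-7)·0
= 13.5531 + 3087 + 0 = 3100.5531.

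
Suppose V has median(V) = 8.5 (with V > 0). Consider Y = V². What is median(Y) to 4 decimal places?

V² is monotone on this domain, so median(Y) = square(8.5) = 72.25.

median(Y) = 72.25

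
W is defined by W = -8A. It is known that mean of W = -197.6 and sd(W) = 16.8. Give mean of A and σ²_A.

From W = -8A: mean of W = a·mean of A + b, so mean of A = (mean of W − b)/a = (-197.6 − 0)/(-8) = 24.7.
σ²_W = 16.8² = 282.24.
σ²_W = a²·σ²_A, so σ²_A = 282.24/(-8)² = 4.41.

mean of A = 24.7, σ²_A = 4.41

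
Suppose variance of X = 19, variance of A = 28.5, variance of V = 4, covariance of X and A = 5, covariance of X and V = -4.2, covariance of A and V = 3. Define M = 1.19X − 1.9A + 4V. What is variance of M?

variance of M = 85.5969

variance of M = a²·variance of X + b²·variance of A + c²·variance of V + 2ab·covariance of X and A + 2ac·covariance of X and V + 2bc·covariance of A and V, with a = 1.19, b = -1.9, c = 4.
= 26.9059 + 102.885 + 64 + (-22.61) + (-39.984) + (-45.6)
= 85.5969.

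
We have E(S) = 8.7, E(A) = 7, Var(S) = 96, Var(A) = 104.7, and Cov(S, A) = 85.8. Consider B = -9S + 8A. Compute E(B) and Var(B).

E(B) = (-9)·E(S) + 8·E(A) = (-9)·8.7 + 8·7 = -22.3.
Var(B) = a²·Var(S) + b²·Var(A) + 2ab·Cov(S, A) with a = -9, b = 8.
= (-9)²·96 + 8²·104.7 + 2·(-9)·8·85.8
= 7776 + 6700.8 + (-12355.2) = 2121.6.

E(B) = -22.3, Var(B) = 2121.6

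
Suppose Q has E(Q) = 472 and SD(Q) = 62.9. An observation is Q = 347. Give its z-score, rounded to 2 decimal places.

z = (Q − E(Q)) / SD(Q) = (347 − 472) / 62.9 ≈ -1.99.

z = -1.99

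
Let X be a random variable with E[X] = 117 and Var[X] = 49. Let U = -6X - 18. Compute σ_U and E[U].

U = -6X - 18 is linear with a = -6, b = -18.
σ_X = √49 = 7.
σ_U = |a|·σ_X = |-6|·7 = 42.
E[U] = a·E[X] + b = (-6)·117 + (-18) = -720.

σ_U = 42, E[U] = -720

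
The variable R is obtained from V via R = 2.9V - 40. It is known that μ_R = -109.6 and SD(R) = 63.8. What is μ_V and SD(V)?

μ_V = -24, SD(V) = 22

From R = 2.9V - 40: μ_R = a·μ_V + b, so μ_V = (μ_R − b)/a = (-109.6 − (-40))/2.9 = -24.
SD(R) = |a|·SD(V), so SD(V) = 63.8/|2.9| = 22.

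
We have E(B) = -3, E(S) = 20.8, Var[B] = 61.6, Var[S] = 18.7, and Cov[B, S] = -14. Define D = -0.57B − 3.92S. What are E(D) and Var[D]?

E(D) = (-0.57)·E(B) + (-3.92)·E(S) = (-0.57)·(-3) + (-3.92)·20.8 = -79.826.
Var[D] = a²·Var[B] + b²·Var[S] + 2ab·Cov[B, S] with a = -0.57, b = -3.92.
= (-0.57)²·61.6 + (-3.92)²·18.7 + 2·(-0.57)·(-3.92)·(-14)
= 20.01384 + 287.35168 + (-62.5632) = 244.80232.

E(D) = -79.826, Var[D] = 244.80232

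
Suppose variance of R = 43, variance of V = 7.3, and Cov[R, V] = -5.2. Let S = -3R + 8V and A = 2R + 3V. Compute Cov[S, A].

Cov[S, A] = -119.2

By bilinearity, Cov[S, A] = ac·variance of R + bd·variance of V + (ad+bc)·Cov[R, V], with a=-3, b=8, c=2, d=3.
ac·variance of R = (-3)·2·43 = -258
bd·variance of V = 8·3·7.3 = 175.2
(ad+bc)·Cov[R, V] = (7)·(-5.2) = -36.4
Cov[S, A] = -258 + 175.2 + (-36.4) = -119.2.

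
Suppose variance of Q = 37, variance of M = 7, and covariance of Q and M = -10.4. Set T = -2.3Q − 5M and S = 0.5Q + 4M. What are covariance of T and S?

covariance of T and S = -60.87

By bilinearity, covariance of T and S = ac·variance of Q + bd·variance of M + (ad+bc)·covariance of Q and M, with a=-2.3, b=-5, c=0.5, d=4.
ac·variance of Q = (-2.3)·0.5·37 = -42.55
bd·variance of M = (-5)·4·7 = -140
(ad+bc)·covariance of Q and M = (-11.7)·(-10.4) = 121.68
covariance of T and S = -42.55 + (-140) + 121.68 = -60.87.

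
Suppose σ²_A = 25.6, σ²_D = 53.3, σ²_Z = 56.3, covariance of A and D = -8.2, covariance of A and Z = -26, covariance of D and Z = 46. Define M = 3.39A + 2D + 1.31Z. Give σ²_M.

σ²_M = a²·σ²_A + b²·σ²_D + c²·σ²_Z + 2ab·covariance of A and D + 2ac·covariance of A and Z + 2bc·covariance of D and Z, with a = 3.39, b = 2, c = 1.31.
= 294.19776 + 213.2 + 96.61643 + (-111.192) + (-230.9268) + 241.04
= 502.93539.

σ²_M = 502.93539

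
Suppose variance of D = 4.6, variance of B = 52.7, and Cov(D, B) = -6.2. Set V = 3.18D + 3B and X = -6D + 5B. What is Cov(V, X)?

By bilinearity, Cov(V, X) = ac·variance of D + bd·variance of B + (ad+bc)·Cov(D, B), with a=3.18, b=3, c=-6, d=5.
ac·variance of D = 3.18·(-6)·4.6 = -87.768
bd·variance of B = 3·5·52.7 = 790.5
(ad+bc)·Cov(D, B) = (-2.1)·(-6.2) = 13.02
Cov(V, X) = -87.768 + 790.5 + 13.02 = 715.752.

Cov(V, X) = 715.752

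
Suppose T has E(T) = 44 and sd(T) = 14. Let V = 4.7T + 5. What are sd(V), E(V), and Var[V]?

V = 4.7T + 5 is linear with a = 4.7, b = 5.
sd(V) = |a|·sd(T) = |4.7|·14 = 65.8.
E(V) = a·E(T) + b = 4.7·44 + 5 = 211.8.
Var[T] = 14² = 196.
Var[V] = a²·Var[T] = 4.7²·196 = 4329.64 (the additive constant 5 does not affect variance).

sd(V) = 65.8, E(V) = 211.8, Var[V] = 4329.64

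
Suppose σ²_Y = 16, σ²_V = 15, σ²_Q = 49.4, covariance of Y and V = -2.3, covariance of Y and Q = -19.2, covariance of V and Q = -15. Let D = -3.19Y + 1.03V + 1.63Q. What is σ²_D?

σ²_D = 474.39766

σ²_D = a²·σ²_Y + b²·σ²_V + c²·σ²_Q + 2ab·covariance of Y and V + 2ac·covariance of Y and Q + 2bc·covariance of V and Q, with a = -3.19, b = 1.03, c = 1.63.
= 162.8176 + 15.9135 + 131.25086 + 15.11422 + 199.66848 + (-50.367)
= 474.39766.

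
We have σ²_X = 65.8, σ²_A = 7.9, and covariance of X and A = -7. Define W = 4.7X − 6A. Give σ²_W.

σ²_W = 2132.722

σ²_W = a²·σ²_X + b²·σ²_A + 2ab·covariance of X and A with a = 4.7, b = -6.
= 4.7²·65.8 + (-6)²·7.9 + 2·4.7·(-6)·(-7)
= 1453.522 + 284.4 + 394.8 = 2132.722.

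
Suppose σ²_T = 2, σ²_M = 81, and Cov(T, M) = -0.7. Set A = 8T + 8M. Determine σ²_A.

σ²_A = a²·σ²_T + b²·σ²_M + 2ab·Cov(T, M) with a = 8, b = 8.
= 8²·2 + 8²·81 + 2·8·8·(-0.7)
= 128 + 5184 + (-89.6) = 5222.4.

σ²_A = 5222.4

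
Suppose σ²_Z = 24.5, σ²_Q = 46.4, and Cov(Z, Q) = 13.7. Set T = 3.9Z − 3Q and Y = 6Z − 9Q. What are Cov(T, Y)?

Cov(T, Y) = 1098.63

By bilinearity, Cov(T, Y) = ac·σ²_Z + bd·σ²_Q + (ad+bc)·Cov(Z, Q), with a=3.9, b=-3, c=6, d=-9.
ac·σ²_Z = 3.9·6·24.5 = 573.3
bd·σ²_Q = (-3)·(-9)·46.4 = 1252.8
(ad+bc)·Cov(Z, Q) = (-53.1)·13.7 = -727.47
Cov(T, Y) = 573.3 + 1252.8 + (-727.47) = 1098.63.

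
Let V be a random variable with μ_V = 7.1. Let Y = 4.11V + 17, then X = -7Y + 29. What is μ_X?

μ_X = -294.267

μ_Y = 4.11·7.1 + 17 = 46.181.
μ_X = (-7)·46.181 + 29 = -294.267.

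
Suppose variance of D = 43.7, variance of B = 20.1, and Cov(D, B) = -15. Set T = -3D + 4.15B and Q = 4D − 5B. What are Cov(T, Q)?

By bilinearity, Cov(T, Q) = ac·variance of D + bd·variance of B + (ad+bc)·Cov(D, B), with a=-3, b=4.15, c=4, d=-5.
ac·variance of D = (-3)·4·43.7 = -524.4
bd·variance of B = 4.15·(-5)·20.1 = -417.075
(ad+bc)·Cov(D, B) = (31.6)·(-15) = -474
Cov(T, Q) = -524.4 + (-417.075) + (-474) = -1415.475.

Cov(T, Q) = -1415.475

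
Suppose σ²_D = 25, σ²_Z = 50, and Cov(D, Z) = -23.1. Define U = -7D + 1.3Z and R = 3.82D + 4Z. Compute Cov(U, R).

Cov(U, R) = 123.5854

By bilinearity, Cov(U, R) = ac·σ²_D + bd·σ²_Z + (ad+bc)·Cov(D, Z), with a=-7, b=1.3, c=3.82, d=4.
ac·σ²_D = (-7)·3.82·25 = -668.5
bd·σ²_Z = 1.3·4·50 = 260
(ad+bc)·Cov(D, Z) = (-23.034)·(-23.1) = 532.0854
Cov(U, R) = -668.5 + 260 + 532.0854 = 123.5854.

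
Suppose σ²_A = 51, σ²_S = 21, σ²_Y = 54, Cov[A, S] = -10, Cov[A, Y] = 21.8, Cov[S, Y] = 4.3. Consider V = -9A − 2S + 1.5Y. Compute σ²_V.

σ²_V = 3362.1

σ²_V = a²·σ²_A + b²·σ²_S + c²·σ²_Y + 2ab·Cov[A, S] + 2ac·Cov[A, Y] + 2bc·Cov[S, Y], with a = -9, b = -2, c = 1.5.
= 4131 + 84 + 121.5 + (-360) + (-588.6) + (-25.8)
= 3362.1.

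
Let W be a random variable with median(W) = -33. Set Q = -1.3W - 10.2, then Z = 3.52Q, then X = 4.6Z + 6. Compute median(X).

median(X) = 535.4784

median(Q) = (-1.3)·(-33) + (-10.2) = 32.7.
median(Z) = 3.52·32.7 = 115.104.
median(X) = 4.6·115.104 + 6 = 535.4784.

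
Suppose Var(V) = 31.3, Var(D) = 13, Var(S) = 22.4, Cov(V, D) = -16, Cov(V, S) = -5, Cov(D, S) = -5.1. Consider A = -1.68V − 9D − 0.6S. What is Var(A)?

Var(A) = a²·Var(V) + b²·Var(D) + c²·Var(S) + 2ab·Cov(V, D) + 2ac·Cov(V, S) + 2bc·Cov(D, S), with a = -1.68, b = -9, c = -0.6.
= 88.34112 + 1053 + 8.064 + (-483.84) + (-10.08) + (-55.08)
= 600.40512.

Var(A) = 600.40512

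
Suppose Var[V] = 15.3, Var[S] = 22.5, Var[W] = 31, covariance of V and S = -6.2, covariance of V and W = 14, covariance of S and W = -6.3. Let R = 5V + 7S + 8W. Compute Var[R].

Var[R] = a²·Var[V] + b²·Var[S] + c²·Var[W] + 2ab·covariance of V and S + 2ac·covariance of V and W + 2bc·covariance of S and W, with a = 5, b = 7, c = 8.
= 382.5 + 1102.5 + 1984 + (-434) + 1120 + (-705.6)
= 3449.4.

Var[R] = 3449.4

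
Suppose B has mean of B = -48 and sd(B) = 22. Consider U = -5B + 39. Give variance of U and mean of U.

variance of U = 12100, mean of U = 279

U = -5B + 39 is linear with a = -5, b = 39.
variance of B = 22² = 484.
variance of U = a²·variance of B = (-5)²·484 = 12100 (the additive constant 39 does not affect variance).
mean of U = a·mean of B + b = (-5)·(-48) + 39 = 279.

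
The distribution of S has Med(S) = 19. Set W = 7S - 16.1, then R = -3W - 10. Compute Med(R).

Med(W) = 7·19 + (-16.1) = 116.9.
Med(R) = (-3)·116.9 + (-10) = -360.7.

Med(R) = -360.7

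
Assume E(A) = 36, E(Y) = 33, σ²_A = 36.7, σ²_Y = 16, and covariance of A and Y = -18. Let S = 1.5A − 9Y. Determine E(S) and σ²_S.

E(S) = -243, σ²_S = 1864.575

E(S) = 1.5·E(A) + (-9)·E(Y) = 1.5·36 + (-9)·33 = -243.
σ²_S = a²·σ²_A + b²·σ²_Y + 2ab·covariance of A and Y with a = 1.5, b = -9.
= 1.5²·36.7 + (-9)²·16 + 2·1.5·(-9)·(-18)
= 82.575 + 1296 + 486 = 1864.575.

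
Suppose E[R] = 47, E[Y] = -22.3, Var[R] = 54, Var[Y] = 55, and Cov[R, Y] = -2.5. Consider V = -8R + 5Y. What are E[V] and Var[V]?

E[V] = (-8)·E[R] + 5·E[Y] = (-8)·47 + 5·(-22.3) = -487.5.
Var[V] = a²·Var[R] + b²·Var[Y] + 2ab·Cov[R, Y] with a = -8, b = 5.
= (-8)²·54 + 5²·55 + 2·(-8)·5·(-2.5)
= 3456 + 1375 + 200 = 5031.

E[V] = -487.5, Var[V] = 5031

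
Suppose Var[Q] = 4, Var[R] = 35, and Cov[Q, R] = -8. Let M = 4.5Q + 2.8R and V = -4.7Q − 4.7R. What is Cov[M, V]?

By bilinearity, Cov[M, V] = ac·Var[Q] + bd·Var[R] + (ad+bc)·Cov[Q, R], with a=4.5, b=2.8, c=-4.7, d=-4.7.
ac·Var[Q] = 4.5·(-4.7)·4 = -84.6
bd·Var[R] = 2.8·(-4.7)·35 = -460.6
(ad+bc)·Cov[Q, R] = (-34.31)·(-8) = 274.48
Cov[M, V] = -84.6 + (-460.6) + 274.48 = -270.72.

Cov[M, V] = -270.72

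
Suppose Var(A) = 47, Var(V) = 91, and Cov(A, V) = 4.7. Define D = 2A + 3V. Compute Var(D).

Var(D) = a²·Var(A) + b²·Var(V) + 2ab·Cov(A, V) with a = 2, b = 3.
= 2²·47 + 3²·91 + 2·2·3·4.7
= 188 + 819 + 56.4 = 1063.4.

Var(D) = 1063.4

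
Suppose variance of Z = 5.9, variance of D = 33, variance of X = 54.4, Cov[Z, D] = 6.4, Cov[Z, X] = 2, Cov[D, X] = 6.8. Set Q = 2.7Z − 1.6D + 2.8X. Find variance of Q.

variance of Q = 468.003

variance of Q = a²·variance of Z + b²·variance of D + c²·variance of X + 2ab·Cov[Z, D] + 2ac·Cov[Z, X] + 2bc·Cov[D, X], with a = 2.7, b = -1.6, c = 2.8.
= 43.011 + 84.48 + 426.496 + (-55.296) + 30.24 + (-60.928)
= 468.003.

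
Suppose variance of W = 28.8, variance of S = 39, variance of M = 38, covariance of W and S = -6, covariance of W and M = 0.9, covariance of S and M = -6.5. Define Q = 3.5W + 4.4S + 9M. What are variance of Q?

variance of Q = 3542.94

variance of Q = a²·variance of W + b²·variance of S + c²·variance of M + 2ab·covariance of W and S + 2ac·covariance of W and M + 2bc·covariance of S and M, with a = 3.5, b = 4.4, c = 9.
= 352.8 + 755.04 + 3078 + (-184.8) + 56.7 + (-514.8)
= 3542.94.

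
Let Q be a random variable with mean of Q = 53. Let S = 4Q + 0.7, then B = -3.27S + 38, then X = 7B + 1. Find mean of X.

mean of S = 4·53 + 0.7 = 212.7.
mean of B = (-3.27)·212.7 + 38 = -657.529.
mean of X = 7·(-657.529) + 1 = -4601.703.

mean of X = -4601.703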